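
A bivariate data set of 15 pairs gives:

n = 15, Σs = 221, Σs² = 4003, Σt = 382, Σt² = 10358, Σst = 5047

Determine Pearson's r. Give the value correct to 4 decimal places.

-0.8473

r = (nΣst − ΣsΣt) / √[(nΣs² − (Σs)²)(nΣt² − (Σt)²)]
Numerator: 15×5047 − 221×382 = -8717
Denominator: √[(60045 − 48841)(155370 − 145924)] = √[11204 × 9446] = 10287.5159
r = -8717 / 10287.5159 ≈ -0.8473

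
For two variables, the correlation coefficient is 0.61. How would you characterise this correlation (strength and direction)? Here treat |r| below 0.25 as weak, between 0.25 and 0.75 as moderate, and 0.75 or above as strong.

r = 0.61 > 0 so the relationship is positive.
|r| = 0.61, which falls in the moderate range.

moderate positive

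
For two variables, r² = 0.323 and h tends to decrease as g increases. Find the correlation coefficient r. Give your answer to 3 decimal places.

|r| = √0.323 = 0.568
The association is negative, so r = −0.568.

-0.568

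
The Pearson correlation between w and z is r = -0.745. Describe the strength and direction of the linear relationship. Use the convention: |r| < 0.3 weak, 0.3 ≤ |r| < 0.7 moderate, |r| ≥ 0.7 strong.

strong negative

r = -0.745 < 0 so the relationship is negative.
|r| = 0.745, which falls in the strong range.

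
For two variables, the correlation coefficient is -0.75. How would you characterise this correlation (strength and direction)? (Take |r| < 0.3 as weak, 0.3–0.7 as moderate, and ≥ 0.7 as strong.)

r = -0.75 < 0 so the relationship is negative.
|r| = 0.75, which falls in the strong range.

strong negative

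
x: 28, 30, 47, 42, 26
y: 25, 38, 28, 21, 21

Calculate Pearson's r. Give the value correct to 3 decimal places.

n = 5, Σx = 173, Σy = 133, Σx² = 6333, Σy² = 3735, Σxy = 4584
nΣxy − ΣxΣy = 22920 − 23009 = -89
nΣx² − (Σx)² = 31665 − 29929 = 1736; nΣy² − (Σy)² = 18675 − 17689 = 986
r = -89 / √(1736 × 986) = -89 / 1308.3180 ≈ -0.068

-0.068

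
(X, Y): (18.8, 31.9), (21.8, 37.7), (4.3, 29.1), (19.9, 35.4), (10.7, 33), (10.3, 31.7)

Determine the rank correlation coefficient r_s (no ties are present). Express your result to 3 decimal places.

Rank X: 4, 6, 1, 5, 3, 2
Rank Y: 3, 6, 1, 5, 4, 2
d = rank(X) − rank(Y): 1, 0, 0, 0, -1, 0; Σd² = 2
ρ = 1 − 6Σd² / [n(n²−1)] = 1 − 6×2 / (6×35) = 1 − 12/210 ≈ 0.943

0.943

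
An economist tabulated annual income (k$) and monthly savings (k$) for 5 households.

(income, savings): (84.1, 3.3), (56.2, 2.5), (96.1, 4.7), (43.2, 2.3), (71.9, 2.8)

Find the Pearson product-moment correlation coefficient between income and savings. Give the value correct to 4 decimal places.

0.9066

n = 5, Σx = 351.5, Σy = 15.6, Σx² = 26502.31, Σy² = 52.36, Σxy = 1170.38
nΣxy − ΣxΣy = 5851.9 − 5483.4 = 368.5
nΣx² − (Σx)² = 132511.55 − 123552.25 = 8959.3; nΣy² − (Σy)² = 261.8 − 243.36 = 18.44
r = 368.5 / √(8959.3 × 18.44) = 368.5 / 406.4597 ≈ 0.9066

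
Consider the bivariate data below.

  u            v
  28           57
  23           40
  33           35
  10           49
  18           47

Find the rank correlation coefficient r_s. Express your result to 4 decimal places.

-0.4000

Rank u: 4, 3, 5, 1, 2
Rank v: 5, 2, 1, 4, 3
d = rank(u) − rank(v): -1, 1, 4, -3, -1; Σd² = 28
ρ = 1 − 6Σd² / [n(n²−1)] = 1 − 6×28 / (5×24) = 1 − 168/120 ≈ -0.4000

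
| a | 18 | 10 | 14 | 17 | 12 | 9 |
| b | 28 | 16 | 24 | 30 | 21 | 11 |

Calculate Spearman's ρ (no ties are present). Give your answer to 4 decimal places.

Rank a: 6, 2, 4, 5, 3, 1
Rank b: 5, 2, 4, 6, 3, 1
d = rank(a) − rank(b): 1, 0, 0, -1, 0, 0; Σd² = 2
ρ = 1 − 6Σd² / [n(n²−1)] = 1 − 6×2 / (6×35) = 1 − 12/210 ≈ 0.9429

0.9429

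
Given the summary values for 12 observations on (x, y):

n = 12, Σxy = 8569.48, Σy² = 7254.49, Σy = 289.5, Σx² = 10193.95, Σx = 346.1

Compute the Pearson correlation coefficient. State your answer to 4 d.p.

0.9186

r = (nΣxy − ΣxΣy) / √[(nΣx² − (Σx)²)(nΣy² − (Σy)²)]
Numerator: 12×8569.48 − 346.1×289.5 = 2637.81
Denominator: √[(122327.4 − 119785.21)(87053.88 − 83810.25)] = √[2542.19 × 3243.63] = 2871.5717
r = 2637.81 / 2871.5717 ≈ 0.9186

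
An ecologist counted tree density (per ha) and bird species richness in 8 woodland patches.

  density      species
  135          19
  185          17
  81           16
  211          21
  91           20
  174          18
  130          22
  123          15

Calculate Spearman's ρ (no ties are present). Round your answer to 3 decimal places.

Rank density: 5, 7, 1, 8, 2, 6, 4, 3
Rank species: 5, 3, 2, 7, 6, 4, 8, 1
d = rank(density) − rank(species): 0, 4, -1, 1, -4, 2, -4, 2; Σd² = 58
ρ = 1 − 6Σd² / [n(n²−1)] = 1 − 6×58 / (8×63) = 1 − 348/504 ≈ 0.310

0.310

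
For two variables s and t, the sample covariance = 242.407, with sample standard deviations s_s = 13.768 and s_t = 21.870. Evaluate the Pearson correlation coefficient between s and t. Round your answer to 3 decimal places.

0.805

r = Cov(s,t) / (s_s · s_t) = 242.407 / (13.768 × 21.870)
  = 242.407 / 301.1062 ≈ 0.805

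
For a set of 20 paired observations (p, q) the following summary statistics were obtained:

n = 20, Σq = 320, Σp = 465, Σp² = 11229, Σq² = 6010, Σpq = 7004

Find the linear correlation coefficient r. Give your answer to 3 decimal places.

r = (nΣpq − ΣpΣq) / √[(nΣp² − (Σp)²)(nΣq² − (Σq)²)]
Numerator: 20×7004 − 465×320 = -8720
Denominator: √[(224580 − 216225)(120200 − 102400)] = √[8355 × 17800] = 12195.0400
r = -8720 / 12195.0400 ≈ -0.715

-0.715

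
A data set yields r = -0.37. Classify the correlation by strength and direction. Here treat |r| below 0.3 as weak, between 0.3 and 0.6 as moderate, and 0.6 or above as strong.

r = -0.37 < 0 so the relationship is negative.
|r| = 0.37, which falls in the moderate range.

moderate negative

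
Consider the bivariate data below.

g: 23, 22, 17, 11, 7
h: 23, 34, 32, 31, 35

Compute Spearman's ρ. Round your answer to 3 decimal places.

Rank g: 5, 4, 3, 2, 1
Rank h: 1, 4, 3, 2, 5
d = rank(g) − rank(h): 4, 0, 0, 0, -4; Σd² = 32
ρ = 1 − 6Σd² / [n(n²−1)] = 1 − 6×32 / (5×24) = 1 − 192/120 ≈ -0.600

-0.600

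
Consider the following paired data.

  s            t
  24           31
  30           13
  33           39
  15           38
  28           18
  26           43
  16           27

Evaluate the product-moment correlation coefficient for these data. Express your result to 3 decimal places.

-0.197

n = 7, Σs = 172, Σt = 209, Σs² = 4506, Σt² = 6997, Σst = 5045
nΣst − ΣsΣt = 35315 − 35948 = -633
nΣs² − (Σs)² = 31542 − 29584 = 1958; nΣt² − (Σt)² = 48979 − 43681 = 5298
r = -633 / √(1958 × 5298) = -633 / 3220.7893 ≈ -0.197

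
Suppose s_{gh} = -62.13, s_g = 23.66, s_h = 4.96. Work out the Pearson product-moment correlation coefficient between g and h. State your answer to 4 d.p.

r = Cov(g,h) / (s_g · s_h) = -62.13 / (23.66 × 4.96)
  = -62.13 / 117.3536 ≈ -0.5294

-0.5294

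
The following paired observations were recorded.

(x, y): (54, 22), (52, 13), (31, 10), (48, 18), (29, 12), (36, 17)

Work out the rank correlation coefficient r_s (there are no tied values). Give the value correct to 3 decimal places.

0.771

Rank x: 6, 5, 2, 4, 1, 3
Rank y: 6, 3, 1, 5, 2, 4
d = rank(x) − rank(y): 0, 2, 1, -1, -1, -1; Σd² = 8
ρ = 1 − 6Σd² / [n(n²−1)] = 1 − 6×8 / (6×35) = 1 − 48/210 ≈ 0.771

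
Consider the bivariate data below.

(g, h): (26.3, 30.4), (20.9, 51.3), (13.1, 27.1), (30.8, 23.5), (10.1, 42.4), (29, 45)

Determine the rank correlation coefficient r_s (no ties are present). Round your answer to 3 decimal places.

Rank g: 4, 3, 2, 6, 1, 5
Rank h: 3, 6, 2, 1, 4, 5
d = rank(g) − rank(h): 1, -3, 0, 5, -3, 0; Σd² = 44
ρ = 1 − 6Σd² / [n(n²−1)] = 1 − 6×44 / (6×35) = 1 − 264/210 ≈ -0.257

-0.257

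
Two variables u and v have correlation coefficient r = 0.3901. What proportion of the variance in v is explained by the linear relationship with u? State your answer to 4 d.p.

0.1522

r² = (0.3901)² = 0.1522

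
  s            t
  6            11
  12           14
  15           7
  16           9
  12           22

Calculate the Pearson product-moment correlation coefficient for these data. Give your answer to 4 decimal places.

n = 5, Σs = 61, Σt = 63, Σs² = 805, Σt² = 931, Σst = 747
nΣst − ΣsΣt = 3735 − 3843 = -108
nΣs² − (Σs)² = 4025 − 3721 = 304; nΣt² − (Σt)² = 4655 − 3969 = 686
r = -108 / √(304 × 686) = -108 / 456.6662 ≈ -0.2365

-0.2365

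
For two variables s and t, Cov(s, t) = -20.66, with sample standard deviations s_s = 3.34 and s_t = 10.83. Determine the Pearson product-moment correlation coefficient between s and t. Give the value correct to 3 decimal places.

-0.571

r = Cov(s,t) / (s_s · s_t) = -20.66 / (3.34 × 10.83)
  = -20.66 / 36.1722 ≈ -0.571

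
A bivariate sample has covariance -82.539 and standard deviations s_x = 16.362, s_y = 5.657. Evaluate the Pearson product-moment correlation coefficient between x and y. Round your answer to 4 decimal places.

-0.8917

r = Cov(x,y) / (s_x · s_y) = -82.539 / (16.362 × 5.657)
  = -82.539 / 92.5598 ≈ -0.8917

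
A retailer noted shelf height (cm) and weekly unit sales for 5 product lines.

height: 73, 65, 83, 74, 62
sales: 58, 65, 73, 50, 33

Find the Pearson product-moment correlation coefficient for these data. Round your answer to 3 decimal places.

0.678

n = 5, Σx = 357, Σy = 279, Σx² = 25763, Σy² = 16507, Σxy = 20264
nΣxy − ΣxΣy = 101320 − 99603 = 1717
nΣx² − (Σx)² = 128815 − 127449 = 1366; nΣy² − (Σy)² = 82535 − 77841 = 4694
r = 1717 / √(1366 × 4694) = 1717 / 2532.1935 ≈ 0.678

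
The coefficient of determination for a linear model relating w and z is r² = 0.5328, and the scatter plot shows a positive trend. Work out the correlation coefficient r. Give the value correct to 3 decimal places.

|r| = √0.5328 = 0.730
The association is positive, so r = 0.730.

0.730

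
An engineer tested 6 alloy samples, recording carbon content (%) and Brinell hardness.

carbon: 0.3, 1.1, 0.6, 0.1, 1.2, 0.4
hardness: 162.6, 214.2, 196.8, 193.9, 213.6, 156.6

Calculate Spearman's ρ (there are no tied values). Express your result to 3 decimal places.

0.714

Rank carbon: 2, 5, 4, 1, 6, 3
Rank hardness: 2, 6, 4, 3, 5, 1
d = rank(carbon) − rank(hardness): 0, -1, 0, -2, 1, 2; Σd² = 10
ρ = 1 − 6Σd² / [n(n²−1)] = 1 − 6×10 / (6×35) = 1 − 60/210 ≈ 0.714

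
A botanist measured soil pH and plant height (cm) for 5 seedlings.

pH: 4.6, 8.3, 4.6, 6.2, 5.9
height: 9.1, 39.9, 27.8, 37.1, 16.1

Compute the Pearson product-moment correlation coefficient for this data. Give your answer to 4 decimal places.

0.6991

n = 5, Σx = 29.6, Σy = 130, Σx² = 184.46, Σy² = 4083.28, Σxy = 825.92
nΣxy − ΣxΣy = 4129.6 − 3848 = 281.6
nΣx² − (Σx)² = 922.3 − 876.16 = 46.14; nΣy² − (Σy)² = 20416.4 − 16900 = 3516.4
r = 281.6 / √(46.14 × 3516.4) = 281.6 / 402.7986 ≈ 0.6991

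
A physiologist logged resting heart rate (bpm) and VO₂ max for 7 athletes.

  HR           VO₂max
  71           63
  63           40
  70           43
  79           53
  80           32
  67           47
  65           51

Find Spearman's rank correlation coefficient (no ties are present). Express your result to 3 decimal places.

Rank HR: 5, 1, 4, 6, 7, 3, 2
Rank VO₂max: 7, 2, 3, 6, 1, 4, 5
d = rank(HR) − rank(VO₂max): -2, -1, 1, 0, 6, -1, -3; Σd² = 52
ρ = 1 − 6Σd² / [n(n²−1)] = 1 − 6×52 / (7×48) = 1 − 312/336 ≈ 0.071

0.071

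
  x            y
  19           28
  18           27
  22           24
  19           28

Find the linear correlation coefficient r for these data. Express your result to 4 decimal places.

n = 4, Σx = 78, Σy = 107, Σx² = 1530, Σy² = 2873, Σxy = 2078
nΣxy − ΣxΣy = 8312 − 8346 = -34
nΣx² − (Σx)² = 6120 − 6084 = 36; nΣy² − (Σy)² = 11492 − 11449 = 43
r = -34 / √(36 × 43) = -34 / 39.3446 ≈ -0.8642

-0.8642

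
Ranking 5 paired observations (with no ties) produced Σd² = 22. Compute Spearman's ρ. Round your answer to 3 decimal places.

-0.100

ρ = 1 − 6Σd² / [n(n²−1)] = 1 − 6×22 / (5×24)
  = 1 − 132/120 = 1 − 1.1000 ≈ -0.100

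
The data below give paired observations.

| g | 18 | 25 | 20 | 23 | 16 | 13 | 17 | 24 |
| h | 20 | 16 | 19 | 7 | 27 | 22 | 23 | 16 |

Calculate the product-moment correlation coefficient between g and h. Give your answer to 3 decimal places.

n = 8, Σg = 156, Σh = 150, Σg² = 3168, Σh² = 3064, Σgh = 2794
nΣgh − ΣgΣh = 22352 − 23400 = -1048
nΣg² − (Σg)² = 25344 − 24336 = 1008; nΣh² − (Σh)² = 24512 − 22500 = 2012
r = -1048 / √(1008 × 2012) = -1048 / 1424.1124 ≈ -0.736

-0.736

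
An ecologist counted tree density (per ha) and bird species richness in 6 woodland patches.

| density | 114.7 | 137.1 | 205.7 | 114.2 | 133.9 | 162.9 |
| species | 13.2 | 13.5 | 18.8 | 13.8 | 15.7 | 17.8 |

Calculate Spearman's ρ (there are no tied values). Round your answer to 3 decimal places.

Rank density: 2, 4, 6, 1, 3, 5
Rank species: 1, 2, 6, 3, 4, 5
d = rank(density) − rank(species): 1, 2, 0, -2, -1, 0; Σd² = 10
ρ = 1 − 6Σd² / [n(n²−1)] = 1 − 6×10 / (6×35) = 1 − 60/210 ≈ 0.714

0.714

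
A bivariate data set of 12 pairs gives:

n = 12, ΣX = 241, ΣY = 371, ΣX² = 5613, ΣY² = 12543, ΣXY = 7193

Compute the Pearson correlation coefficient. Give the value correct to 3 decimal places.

r = (nΣXY − ΣXΣY) / √[(nΣX² − (ΣX)²)(nΣY² − (ΣY)²)]
Numerator: 12×7193 − 241×371 = -3095
Denominator: √[(67356 − 58081)(150516 − 137641)] = √[9275 × 12875] = 10927.7457
r = -3095 / 10927.7457 ≈ -0.283

-0.283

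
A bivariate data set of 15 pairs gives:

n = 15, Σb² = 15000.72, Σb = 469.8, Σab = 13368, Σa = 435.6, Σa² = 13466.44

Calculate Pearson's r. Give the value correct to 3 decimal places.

r = (nΣab − ΣaΣb) / √[(nΣa² − (Σa)²)(nΣb² − (Σb)²)]
Numerator: 15×13368 − 435.6×469.8 = -4124.88
Denominator: √[(201996.6 − 189747.36)(225010.8 − 220712.04)] = √[12249.24 × 4298.76] = 7256.4828
r = -4124.88 / 7256.4828 ≈ -0.568

-0.568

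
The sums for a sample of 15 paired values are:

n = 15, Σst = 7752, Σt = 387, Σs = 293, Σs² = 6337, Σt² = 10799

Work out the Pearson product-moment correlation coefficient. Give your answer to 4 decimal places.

r = (nΣst − ΣsΣt) / √[(nΣs² − (Σs)²)(nΣt² − (Σt)²)]
Numerator: 15×7752 − 293×387 = 2889
Denominator: √[(95055 − 85849)(161985 − 149769)] = √[9206 × 12216] = 10604.7393
r = 2889 / 10604.7393 ≈ 0.2724

0.2724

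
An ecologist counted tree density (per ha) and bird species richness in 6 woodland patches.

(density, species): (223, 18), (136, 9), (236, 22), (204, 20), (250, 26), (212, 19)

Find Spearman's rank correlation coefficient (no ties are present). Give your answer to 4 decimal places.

Rank density: 4, 1, 5, 2, 6, 3
Rank species: 2, 1, 5, 4, 6, 3
d = rank(density) − rank(species): 2, 0, 0, -2, 0, 0; Σd² = 8
ρ = 1 − 6Σd² / [n(n²−1)] = 1 − 6×8 / (6×35) = 1 − 48/210 ≈ 0.7714

0.7714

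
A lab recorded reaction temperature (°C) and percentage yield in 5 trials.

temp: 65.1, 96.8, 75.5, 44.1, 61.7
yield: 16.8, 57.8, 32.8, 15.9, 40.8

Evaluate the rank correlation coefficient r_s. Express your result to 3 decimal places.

0.700

Rank temp: 3, 5, 4, 1, 2
Rank yield: 2, 5, 3, 1, 4
d = rank(temp) − rank(yield): 1, 0, 1, 0, -2; Σd² = 6
ρ = 1 − 6Σd² / [n(n²−1)] = 1 − 6×6 / (5×24) = 1 − 36/120 ≈ 0.700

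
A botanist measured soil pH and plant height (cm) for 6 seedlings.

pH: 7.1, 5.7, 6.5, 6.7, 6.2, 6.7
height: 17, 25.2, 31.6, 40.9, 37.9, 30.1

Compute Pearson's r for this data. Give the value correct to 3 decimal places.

-0.195

n = 6, Σx = 38.9, Σy = 182.7, Σx² = 253.37, Σy² = 5937.83, Σxy = 1180.42
nΣxy − ΣxΣy = 7082.52 − 7107.03 = -24.51
nΣx² − (Σx)² = 1520.22 − 1513.21 = 7.01; nΣy² − (Σy)² = 35626.98 − 33379.29 = 2247.69
r = -24.51 / √(7.01 × 2247.69) = -24.51 / 125.5241 ≈ -0.195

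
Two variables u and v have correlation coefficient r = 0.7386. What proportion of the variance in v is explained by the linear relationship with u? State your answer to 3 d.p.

r² = (0.7386)² = 0.546

0.546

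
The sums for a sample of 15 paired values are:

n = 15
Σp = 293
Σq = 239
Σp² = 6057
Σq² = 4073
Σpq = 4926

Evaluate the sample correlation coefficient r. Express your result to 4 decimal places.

r = (nΣpq − ΣpΣq) / √[(nΣp² − (Σp)²)(nΣq² − (Σq)²)]
Numerator: 15×4926 − 293×239 = 3863
Denominator: √[(90855 − 85849)(61095 − 57121)] = √[5006 × 3974] = 4460.2516
r = 3863 / 4460.2516 ≈ 0.8661

0.8661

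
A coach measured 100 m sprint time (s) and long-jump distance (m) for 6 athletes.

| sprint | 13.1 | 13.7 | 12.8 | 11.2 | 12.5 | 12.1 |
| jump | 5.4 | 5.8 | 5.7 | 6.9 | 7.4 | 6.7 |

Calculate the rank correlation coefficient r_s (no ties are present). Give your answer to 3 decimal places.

-0.657

Rank sprint: 5, 6, 4, 1, 3, 2
Rank jump: 1, 3, 2, 5, 6, 4
d = rank(sprint) − rank(jump): 4, 3, 2, -4, -3, -2; Σd² = 58
ρ = 1 − 6Σd² / [n(n²−1)] = 1 − 6×58 / (6×35) = 1 − 348/210 ≈ -0.657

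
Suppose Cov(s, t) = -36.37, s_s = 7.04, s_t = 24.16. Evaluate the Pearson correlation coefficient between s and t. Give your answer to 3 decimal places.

-0.214

r = Cov(s,t) / (s_s · s_t) = -36.37 / (7.04 × 24.16)
  = -36.37 / 170.0864 ≈ -0.214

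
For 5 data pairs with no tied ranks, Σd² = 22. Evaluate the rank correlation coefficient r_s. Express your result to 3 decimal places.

ρ = 1 − 6Σd² / [n(n²−1)] = 1 − 6×22 / (5×24)
  = 1 − 132/120 = 1 − 1.1000 ≈ -0.100

-0.100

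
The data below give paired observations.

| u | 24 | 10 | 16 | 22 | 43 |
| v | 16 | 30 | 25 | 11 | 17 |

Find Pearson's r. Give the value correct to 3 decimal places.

n = 5, Σu = 115, Σv = 99, Σu² = 3265, Σv² = 2191, Σuv = 2057
nΣuv − ΣuΣv = 10285 − 11385 = -1100
nΣu² − (Σu)² = 16325 − 13225 = 3100; nΣv² − (Σv)² = 10955 − 9801 = 1154
r = -1100 / √(3100 × 1154) = -1100 / 1891.4016 ≈ -0.582

-0.582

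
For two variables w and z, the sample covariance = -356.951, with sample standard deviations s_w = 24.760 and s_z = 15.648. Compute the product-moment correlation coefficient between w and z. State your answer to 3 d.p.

-0.921

r = Cov(w,z) / (s_w · s_z) = -356.951 / (24.760 × 15.648)
  = -356.951 / 387.4445 ≈ -0.921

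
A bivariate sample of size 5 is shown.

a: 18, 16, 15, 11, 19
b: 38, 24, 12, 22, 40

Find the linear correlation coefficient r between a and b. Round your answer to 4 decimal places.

0.6935

n = 5, Σa = 79, Σb = 136, Σa² = 1287, Σb² = 4248, Σab = 2250
nΣab − ΣaΣb = 11250 − 10744 = 506
nΣa² − (Σa)² = 6435 − 6241 = 194; nΣb² − (Σb)² = 21240 − 18496 = 2744
r = 506 / √(194 × 2744) = 506 / 729.6136 ≈ 0.6935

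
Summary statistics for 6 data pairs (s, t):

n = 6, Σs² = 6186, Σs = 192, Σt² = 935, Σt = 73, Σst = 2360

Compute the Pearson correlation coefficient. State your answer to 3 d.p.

0.541

r = (nΣst − ΣsΣt) / √[(nΣs² − (Σs)²)(nΣt² − (Σt)²)]
Numerator: 6×2360 − 192×73 = 144
Denominator: √[(37116 − 36864)(5610 − 5329)] = √[252 × 281] = 266.1052
r = 144 / 266.1052 ≈ 0.541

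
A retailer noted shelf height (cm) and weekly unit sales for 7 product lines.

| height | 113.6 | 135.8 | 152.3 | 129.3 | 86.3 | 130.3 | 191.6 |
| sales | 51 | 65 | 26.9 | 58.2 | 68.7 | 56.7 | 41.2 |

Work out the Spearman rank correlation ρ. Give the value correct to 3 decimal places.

Rank height: 2, 5, 6, 3, 1, 4, 7
Rank sales: 3, 6, 1, 5, 7, 4, 2
d = rank(height) − rank(sales): -1, -1, 5, -2, -6, 0, 5; Σd² = 92
ρ = 1 − 6Σd² / [n(n²−1)] = 1 − 6×92 / (7×48) = 1 − 552/336 ≈ -0.643

-0.643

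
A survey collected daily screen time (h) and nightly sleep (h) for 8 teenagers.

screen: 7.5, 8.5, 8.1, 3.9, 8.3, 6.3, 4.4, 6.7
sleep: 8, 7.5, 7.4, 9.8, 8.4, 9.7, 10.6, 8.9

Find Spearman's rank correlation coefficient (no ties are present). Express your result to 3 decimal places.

-0.857

Rank screen: 5, 8, 6, 1, 7, 3, 2, 4
Rank sleep: 3, 2, 1, 7, 4, 6, 8, 5
d = rank(screen) − rank(sleep): 2, 6, 5, -6, 3, -3, -6, -1; Σd² = 156
ρ = 1 − 6Σd² / [n(n²−1)] = 1 − 6×156 / (8×63) = 1 − 936/504 ≈ -0.857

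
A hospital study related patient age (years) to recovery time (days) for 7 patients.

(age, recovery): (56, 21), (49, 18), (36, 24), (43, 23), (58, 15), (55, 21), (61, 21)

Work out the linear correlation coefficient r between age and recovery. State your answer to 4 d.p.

n = 7, Σx = 358, Σy = 143, Σx² = 18792, Σy² = 2977, Σxy = 7217
nΣxy − ΣxΣy = 50519 − 51194 = -675
nΣx² − (Σx)² = 131544 − 128164 = 3380; nΣy² − (Σy)² = 20839 − 20449 = 390
r = -675 / √(3380 × 390) = -675 / 1148.1289 ≈ -0.5879

-0.5879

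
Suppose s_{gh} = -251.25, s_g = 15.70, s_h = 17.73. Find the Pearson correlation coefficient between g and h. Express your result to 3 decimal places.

r = Cov(g,h) / (s_g · s_h) = -251.25 / (15.70 × 17.73)
  = -251.25 / 278.3610 ≈ -0.903

-0.903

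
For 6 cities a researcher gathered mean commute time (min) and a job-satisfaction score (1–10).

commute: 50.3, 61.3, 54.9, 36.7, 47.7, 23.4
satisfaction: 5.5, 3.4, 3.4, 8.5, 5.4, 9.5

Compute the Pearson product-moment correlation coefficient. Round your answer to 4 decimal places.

n = 6, Σx = 274.3, Σy = 35.7, Σx² = 13471.53, Σy² = 245.03, Σxy = 1463.56
nΣxy − ΣxΣy = 8781.36 − 9792.51 = -1011.15
nΣx² − (Σx)² = 80829.18 − 75240.49 = 5588.69; nΣy² − (Σy)² = 1470.18 − 1274.49 = 195.69
r = -1011.15 / √(5588.69 × 195.69) = -1011.15 / 1045.7776 ≈ -0.9669

-0.9669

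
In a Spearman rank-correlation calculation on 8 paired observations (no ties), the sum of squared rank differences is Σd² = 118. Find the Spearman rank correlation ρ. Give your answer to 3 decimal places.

ρ = 1 − 6Σd² / [n(n²−1)] = 1 − 6×118 / (8×63)
  = 1 − 708/504 = 1 − 1.4048 ≈ -0.405

-0.405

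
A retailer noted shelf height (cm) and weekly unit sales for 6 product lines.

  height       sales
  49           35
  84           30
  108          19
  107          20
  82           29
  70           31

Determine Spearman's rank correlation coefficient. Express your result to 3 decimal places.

-0.943

Rank height: 1, 4, 6, 5, 3, 2
Rank sales: 6, 4, 1, 2, 3, 5
d = rank(height) − rank(sales): -5, 0, 5, 3, 0, -3; Σd² = 68
ρ = 1 − 6Σd² / [n(n²−1)] = 1 − 6×68 / (6×35) = 1 − 408/210 ≈ -0.943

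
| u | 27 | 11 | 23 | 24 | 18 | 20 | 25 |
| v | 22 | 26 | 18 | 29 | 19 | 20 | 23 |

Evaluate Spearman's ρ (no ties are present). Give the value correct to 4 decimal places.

0.1429

Rank u: 7, 1, 4, 5, 2, 3, 6
Rank v: 4, 6, 1, 7, 2, 3, 5
d = rank(u) − rank(v): 3, -5, 3, -2, 0, 0, 1; Σd² = 48
ρ = 1 − 6Σd² / [n(n²−1)] = 1 − 6×48 / (7×48) = 1 − 288/336 ≈ 0.1429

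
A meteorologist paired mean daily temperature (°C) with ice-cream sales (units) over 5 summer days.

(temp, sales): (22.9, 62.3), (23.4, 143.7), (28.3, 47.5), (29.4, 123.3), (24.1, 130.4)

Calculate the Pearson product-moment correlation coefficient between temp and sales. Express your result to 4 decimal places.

n = 5, Σx = 128.1, Σy = 507.2, Σx² = 3318.03, Σy² = 58994.28, Σxy = 12901.16
nΣxy − ΣxΣy = 64505.8 − 64972.32 = -466.52
nΣx² − (Σx)² = 16590.15 − 16409.61 = 180.54; nΣy² − (Σy)² = 294971.4 − 257251.84 = 37719.56
r = -466.52 / √(180.54 × 37719.56) = -466.52 / 2609.5765 ≈ -0.1788

-0.1788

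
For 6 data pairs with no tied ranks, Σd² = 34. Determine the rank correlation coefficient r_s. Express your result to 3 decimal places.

ρ = 1 − 6Σd² / [n(n²−1)] = 1 − 6×34 / (6×35)
  = 1 − 204/210 = 1 − 0.9714 ≈ 0.029

0.029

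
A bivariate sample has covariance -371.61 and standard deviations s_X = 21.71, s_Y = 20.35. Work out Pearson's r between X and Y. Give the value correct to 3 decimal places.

r = Cov(X,Y) / (s_X · s_Y) = -371.61 / (21.71 × 20.35)
  = -371.61 / 441.7985 ≈ -0.841

-0.841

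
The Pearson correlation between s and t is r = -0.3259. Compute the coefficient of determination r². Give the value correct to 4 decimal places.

r² = (-0.3259)² = 0.1062

0.1062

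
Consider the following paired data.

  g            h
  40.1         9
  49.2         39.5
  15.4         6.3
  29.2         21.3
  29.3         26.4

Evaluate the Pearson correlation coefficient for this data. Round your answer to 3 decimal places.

n = 5, Σg = 163.2, Σh = 102.5, Σg² = 5976.94, Σh² = 2831.59, Σgh = 3796.8
nΣgh − ΣgΣh = 18984 − 16728 = 2256
nΣg² − (Σg)² = 29884.7 − 26634.24 = 3250.46; nΣh² − (Σh)² = 14157.95 − 10506.25 = 3651.7
r = 2256 / √(3250.46 × 3651.7) = 2256 / 3445.2438 ≈ 0.655

0.655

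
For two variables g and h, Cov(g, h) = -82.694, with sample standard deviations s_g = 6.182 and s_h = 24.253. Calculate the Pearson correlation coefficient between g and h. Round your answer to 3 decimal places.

-0.552

r = Cov(g,h) / (s_g · s_h) = -82.694 / (6.182 × 24.253)
  = -82.694 / 149.9320 ≈ -0.552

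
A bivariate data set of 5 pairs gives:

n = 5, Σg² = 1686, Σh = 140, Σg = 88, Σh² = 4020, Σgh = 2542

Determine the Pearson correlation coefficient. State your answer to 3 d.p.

r = (nΣgh − ΣgΣh) / √[(nΣg² − (Σg)²)(nΣh² − (Σh)²)]
Numerator: 5×2542 − 88×140 = 390
Denominator: √[(8430 − 7744)(20100 − 19600)] = √[686 × 500] = 585.6620
r = 390 / 585.6620 ≈ 0.666

0.666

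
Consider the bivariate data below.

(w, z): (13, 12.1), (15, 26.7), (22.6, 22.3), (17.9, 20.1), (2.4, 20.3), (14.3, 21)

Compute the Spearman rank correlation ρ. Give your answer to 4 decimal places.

0.4286

Rank w: 2, 4, 6, 5, 1, 3
Rank z: 1, 6, 5, 2, 3, 4
d = rank(w) − rank(z): 1, -2, 1, 3, -2, -1; Σd² = 20
ρ = 1 − 6Σd² / [n(n²−1)] = 1 − 6×20 / (6×35) = 1 − 120/210 ≈ 0.4286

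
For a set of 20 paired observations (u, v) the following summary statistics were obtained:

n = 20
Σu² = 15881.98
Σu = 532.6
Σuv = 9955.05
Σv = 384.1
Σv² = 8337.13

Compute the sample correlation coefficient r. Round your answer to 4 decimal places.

-0.2141

r = (nΣuv − ΣuΣv) / √[(nΣu² − (Σu)²)(nΣv² − (Σv)²)]
Numerator: 20×9955.05 − 532.6×384.1 = -5470.66
Denominator: √[(317639.6 − 283662.76)(166742.6 − 147532.81)] = √[33976.84 × 19209.79] = 25547.7584
r = -5470.66 / 25547.7584 ≈ -0.2141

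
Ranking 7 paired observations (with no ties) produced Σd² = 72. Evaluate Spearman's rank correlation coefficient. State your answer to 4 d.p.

-0.2857

ρ = 1 − 6Σd² / [n(n²−1)] = 1 − 6×72 / (7×48)
  = 1 − 432/336 = 1 − 1.28571 ≈ -0.2857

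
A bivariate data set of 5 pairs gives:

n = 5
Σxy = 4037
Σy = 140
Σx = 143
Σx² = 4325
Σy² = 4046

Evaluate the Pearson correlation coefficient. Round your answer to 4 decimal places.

0.1917

r = (nΣxy − ΣxΣy) / √[(nΣx² − (Σx)²)(nΣy² − (Σy)²)]
Numerator: 5×4037 − 143×140 = 165
Denominator: √[(21625 − 20449)(20230 − 19600)] = √[1176 × 630] = 860.7439
r = 165 / 860.7439 ≈ 0.1917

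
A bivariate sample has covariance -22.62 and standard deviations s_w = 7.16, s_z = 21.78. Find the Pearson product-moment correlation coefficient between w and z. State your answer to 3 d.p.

-0.145

r = Cov(w,z) / (s_w · s_z) = -22.62 / (7.16 × 21.78)
  = -22.62 / 155.9448 ≈ -0.145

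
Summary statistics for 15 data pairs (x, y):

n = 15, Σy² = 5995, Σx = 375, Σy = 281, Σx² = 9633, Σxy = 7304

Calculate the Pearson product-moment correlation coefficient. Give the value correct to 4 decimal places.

r = (nΣxy − ΣxΣy) / √[(nΣx² − (Σx)²)(nΣy² − (Σy)²)]
Numerator: 15×7304 − 375×281 = 4185
Denominator: √[(144495 − 140625)(89925 − 78961)] = √[3870 × 10964] = 6513.8836
r = 4185 / 6513.8836 ≈ 0.6425

0.6425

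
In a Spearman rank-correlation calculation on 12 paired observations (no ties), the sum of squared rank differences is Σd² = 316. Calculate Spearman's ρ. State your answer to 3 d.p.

ρ = 1 − 6Σd² / [n(n²−1)] = 1 − 6×316 / (12×143)
  = 1 − 1896/1716 = 1 − 1.1049 ≈ -0.105

-0.105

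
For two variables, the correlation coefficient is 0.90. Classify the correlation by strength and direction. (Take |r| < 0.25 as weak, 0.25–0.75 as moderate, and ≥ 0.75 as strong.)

r = 0.90 > 0 so the relationship is positive.
|r| = 0.90, which falls in the strong range.

strong positive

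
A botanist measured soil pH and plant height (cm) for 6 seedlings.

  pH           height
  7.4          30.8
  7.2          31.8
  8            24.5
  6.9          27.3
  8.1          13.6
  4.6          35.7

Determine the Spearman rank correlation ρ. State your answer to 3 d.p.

Rank pH: 4, 3, 5, 2, 6, 1
Rank height: 4, 5, 2, 3, 1, 6
d = rank(pH) − rank(height): 0, -2, 3, -1, 5, -5; Σd² = 64
ρ = 1 − 6Σd² / [n(n²−1)] = 1 − 6×64 / (6×35) = 1 − 384/210 ≈ -0.829

-0.829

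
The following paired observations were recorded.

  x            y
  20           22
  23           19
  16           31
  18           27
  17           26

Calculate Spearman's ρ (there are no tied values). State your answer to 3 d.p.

-0.900

Rank x: 4, 5, 1, 3, 2
Rank y: 2, 1, 5, 4, 3
d = rank(x) − rank(y): 2, 4, -4, -1, -1; Σd² = 38
ρ = 1 − 6Σd² / [n(n²−1)] = 1 − 6×38 / (5×24) = 1 − 228/120 ≈ -0.900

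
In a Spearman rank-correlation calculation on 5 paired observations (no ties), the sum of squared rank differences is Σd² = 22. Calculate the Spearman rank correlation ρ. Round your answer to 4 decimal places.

-0.1000

ρ = 1 − 6Σd² / [n(n²−1)] = 1 − 6×22 / (5×24)
  = 1 − 132/120 = 1 − 1.10000 ≈ -0.1000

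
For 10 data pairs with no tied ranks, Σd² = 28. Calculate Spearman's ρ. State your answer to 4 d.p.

ρ = 1 − 6Σd² / [n(n²−1)] = 1 − 6×28 / (10×99)
  = 1 − 168/990 = 1 − 0.16970 ≈ 0.8303

0.8303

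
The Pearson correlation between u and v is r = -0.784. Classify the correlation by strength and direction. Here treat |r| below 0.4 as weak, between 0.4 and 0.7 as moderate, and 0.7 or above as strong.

r = -0.784 < 0 so the relationship is negative.
|r| = 0.784, which falls in the strong range.

strong negative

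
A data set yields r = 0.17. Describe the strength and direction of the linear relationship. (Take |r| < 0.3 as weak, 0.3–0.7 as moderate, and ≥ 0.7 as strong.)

r = 0.17 > 0 so the relationship is positive.
|r| = 0.17, which falls in the weak range.

weak positive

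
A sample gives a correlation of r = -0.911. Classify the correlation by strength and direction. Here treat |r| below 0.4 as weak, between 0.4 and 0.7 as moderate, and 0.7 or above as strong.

strong negative

r = -0.911 < 0 so the relationship is negative.
|r| = 0.911, which falls in the strong range.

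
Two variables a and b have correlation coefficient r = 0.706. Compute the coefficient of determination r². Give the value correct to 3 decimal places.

0.498

r² = (0.706)² = 0.498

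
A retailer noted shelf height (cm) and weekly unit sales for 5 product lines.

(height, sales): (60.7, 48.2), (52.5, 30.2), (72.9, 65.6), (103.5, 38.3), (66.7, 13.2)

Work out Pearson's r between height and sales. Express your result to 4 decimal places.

0.1350

n = 5, Σx = 356.3, Σy = 195.5, Σx² = 26916.29, Σy² = 9179.77, Σxy = 14137.97
nΣxy − ΣxΣy = 70689.85 − 69656.65 = 1033.2
nΣx² − (Σx)² = 134581.45 − 126949.69 = 7631.76; nΣy² − (Σy)² = 45898.85 − 38220.25 = 7678.6
r = 1033.2 / √(7631.76 × 7678.6) = 1033.2 / 7655.1442 ≈ 0.1350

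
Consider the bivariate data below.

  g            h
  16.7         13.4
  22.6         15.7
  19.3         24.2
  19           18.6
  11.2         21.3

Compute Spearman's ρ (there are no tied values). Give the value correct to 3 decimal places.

Rank g: 2, 5, 4, 3, 1
Rank h: 1, 2, 5, 3, 4
d = rank(g) − rank(h): 1, 3, -1, 0, -3; Σd² = 20
ρ = 1 − 6Σd² / [n(n²−1)] = 1 − 6×20 / (5×24) = 1 − 120/120 ≈ 0.000

0.000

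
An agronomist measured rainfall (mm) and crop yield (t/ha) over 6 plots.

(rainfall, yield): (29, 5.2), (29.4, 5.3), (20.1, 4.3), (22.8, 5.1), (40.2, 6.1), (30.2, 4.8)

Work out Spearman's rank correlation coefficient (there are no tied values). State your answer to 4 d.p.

Rank rainfall: 3, 4, 1, 2, 6, 5
Rank yield: 4, 5, 1, 3, 6, 2
d = rank(rainfall) − rank(yield): -1, -1, 0, -1, 0, 3; Σd² = 12
ρ = 1 − 6Σd² / [n(n²−1)] = 1 − 6×12 / (6×35) = 1 − 72/210 ≈ 0.6571

0.6571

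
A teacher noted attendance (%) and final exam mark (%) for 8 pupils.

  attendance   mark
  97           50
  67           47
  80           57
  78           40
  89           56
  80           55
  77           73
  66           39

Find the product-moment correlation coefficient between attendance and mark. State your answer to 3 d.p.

0.268

n = 8, Σx = 634, Σy = 417, Σx² = 50988, Σy² = 22569, Σxy = 33258
nΣxy − ΣxΣy = 266064 − 264378 = 1686
nΣx² − (Σx)² = 407904 − 401956 = 5948; nΣy² − (Σy)² = 180552 − 173889 = 6663
r = 1686 / √(5948 × 6663) = 1686 / 6295.3573 ≈ 0.268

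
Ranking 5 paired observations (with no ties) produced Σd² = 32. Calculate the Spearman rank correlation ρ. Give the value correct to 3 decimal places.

ρ = 1 − 6Σd² / [n(n²−1)] = 1 − 6×32 / (5×24)
  = 1 − 192/120 = 1 − 1.6000 ≈ -0.600

-0.600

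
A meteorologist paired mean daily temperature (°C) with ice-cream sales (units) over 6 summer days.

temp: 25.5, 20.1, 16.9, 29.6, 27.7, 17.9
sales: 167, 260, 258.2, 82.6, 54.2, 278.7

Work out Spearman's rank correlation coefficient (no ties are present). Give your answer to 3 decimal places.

-0.771

Rank temp: 4, 3, 1, 6, 5, 2
Rank sales: 3, 5, 4, 2, 1, 6
d = rank(temp) − rank(sales): 1, -2, -3, 4, 4, -4; Σd² = 62
ρ = 1 − 6Σd² / [n(n²−1)] = 1 − 6×62 / (6×35) = 1 − 372/210 ≈ -0.771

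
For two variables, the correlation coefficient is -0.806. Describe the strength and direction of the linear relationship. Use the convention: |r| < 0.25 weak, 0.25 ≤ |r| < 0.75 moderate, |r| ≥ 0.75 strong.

strong negative

r = -0.806 < 0 so the relationship is negative.
|r| = 0.806, which falls in the strong range.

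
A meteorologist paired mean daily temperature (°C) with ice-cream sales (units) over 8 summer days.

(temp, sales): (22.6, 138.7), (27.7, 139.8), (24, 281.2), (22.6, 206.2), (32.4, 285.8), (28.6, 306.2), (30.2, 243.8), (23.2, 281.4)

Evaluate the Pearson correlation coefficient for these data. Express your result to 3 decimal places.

0.329

n = 8, Σx = 211.3, Σy = 1883.1, Σx² = 5682.81, Σy² = 474438.09, Σxy = 50324.48
nΣxy − ΣxΣy = 402595.84 − 397899.03 = 4696.81
nΣx² − (Σx)² = 45462.48 − 44647.69 = 814.79; nΣy² − (Σy)² = 3795504.72 − 3546065.61 = 249439.11
r = 4696.81 / √(814.79 × 249439.11) = 4696.81 / 14256.2440 ≈ 0.329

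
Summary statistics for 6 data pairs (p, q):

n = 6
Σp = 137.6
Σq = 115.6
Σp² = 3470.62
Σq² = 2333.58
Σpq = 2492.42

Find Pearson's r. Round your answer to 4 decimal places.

-0.8669

r = (nΣpq − ΣpΣq) / √[(nΣp² − (Σp)²)(nΣq² − (Σq)²)]
Numerator: 6×2492.42 − 137.6×115.6 = -952.04
Denominator: √[(20823.72 − 18933.76)(14001.48 − 13363.36)] = √[1889.96 × 638.12] = 1098.1900
r = -952.04 / 1098.1900 ≈ -0.8669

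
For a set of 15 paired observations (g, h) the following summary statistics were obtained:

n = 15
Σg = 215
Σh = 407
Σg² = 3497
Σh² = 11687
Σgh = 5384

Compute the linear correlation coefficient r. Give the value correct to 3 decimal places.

-0.870

r = (nΣgh − ΣgΣh) / √[(nΣg² − (Σg)²)(nΣh² − (Σh)²)]
Numerator: 15×5384 − 215×407 = -6745
Denominator: √[(52455 − 46225)(175305 − 165649)] = √[6230 × 9656] = 7756.0866
r = -6745 / 7756.0866 ≈ -0.870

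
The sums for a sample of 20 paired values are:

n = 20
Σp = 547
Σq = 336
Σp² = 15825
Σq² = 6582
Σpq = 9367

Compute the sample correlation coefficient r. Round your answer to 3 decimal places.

0.197

r = (nΣpq − ΣpΣq) / √[(nΣp² − (Σp)²)(nΣq² − (Σq)²)]
Numerator: 20×9367 − 547×336 = 3548
Denominator: √[(316500 − 299209)(131640 − 112896)] = √[17291 × 18744] = 18002.8471
r = 3548 / 18002.8471 ≈ 0.197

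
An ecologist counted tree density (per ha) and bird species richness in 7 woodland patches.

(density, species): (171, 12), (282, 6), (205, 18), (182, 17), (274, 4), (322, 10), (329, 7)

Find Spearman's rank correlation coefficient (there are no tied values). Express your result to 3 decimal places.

-0.536

Rank density: 1, 5, 3, 2, 4, 6, 7
Rank species: 5, 2, 7, 6, 1, 4, 3
d = rank(density) − rank(species): -4, 3, -4, -4, 3, 2, 4; Σd² = 86
ρ = 1 − 6Σd² / [n(n²−1)] = 1 − 6×86 / (7×48) = 1 − 516/336 ≈ -0.536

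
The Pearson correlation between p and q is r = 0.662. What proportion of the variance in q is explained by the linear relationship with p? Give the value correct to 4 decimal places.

r² = (0.662)² = 0.4382

0.4382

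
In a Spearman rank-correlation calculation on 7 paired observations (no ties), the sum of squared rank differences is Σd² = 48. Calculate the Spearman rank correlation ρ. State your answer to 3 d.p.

0.143

ρ = 1 − 6Σd² / [n(n²−1)] = 1 − 6×48 / (7×48)
  = 1 − 288/336 = 1 − 0.8571 ≈ 0.143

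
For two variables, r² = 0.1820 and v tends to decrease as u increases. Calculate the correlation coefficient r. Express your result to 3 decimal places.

-0.427

|r| = √0.1820 = 0.427
The association is negative, so r = −0.427.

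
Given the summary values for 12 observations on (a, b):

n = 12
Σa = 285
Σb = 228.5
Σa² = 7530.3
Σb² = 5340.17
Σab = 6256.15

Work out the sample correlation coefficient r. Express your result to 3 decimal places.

0.955

r = (nΣab − ΣaΣb) / √[(nΣa² − (Σa)²)(nΣb² − (Σb)²)]
Numerator: 12×6256.15 − 285×228.5 = 9951.3
Denominator: √[(90363.6 − 81225)(64082.04 − 52212.25)] = √[9138.6 × 11869.79] = 10415.0498
r = 9951.3 / 10415.0498 ≈ 0.955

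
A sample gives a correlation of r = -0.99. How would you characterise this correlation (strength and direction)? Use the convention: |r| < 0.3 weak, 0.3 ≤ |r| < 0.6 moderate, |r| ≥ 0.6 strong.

r = -0.99 < 0 so the relationship is negative.
|r| = 0.99, which falls in the strong range.

strong negative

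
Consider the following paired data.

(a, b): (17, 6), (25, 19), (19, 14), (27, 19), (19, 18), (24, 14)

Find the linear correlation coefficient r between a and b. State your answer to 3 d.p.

0.689

n = 6, Σa = 131, Σb = 90, Σa² = 2941, Σb² = 1474, Σab = 2034
nΣab − ΣaΣb = 12204 − 11790 = 414
nΣa² − (Σa)² = 17646 − 17161 = 485; nΣb² − (Σb)² = 8844 − 8100 = 744
r = 414 / √(485 × 744) = 414 / 600.6996 ≈ 0.689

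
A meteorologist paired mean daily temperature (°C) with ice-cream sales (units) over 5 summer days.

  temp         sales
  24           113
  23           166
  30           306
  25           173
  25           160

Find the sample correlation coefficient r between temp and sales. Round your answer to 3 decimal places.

0.918

n = 5, Σx = 127, Σy = 918, Σx² = 3255, Σy² = 189490, Σxy = 24035
nΣxy − ΣxΣy = 120175 − 116586 = 3589
nΣx² − (Σx)² = 16275 − 16129 = 146; nΣy² − (Σy)² = 947450 − 842724 = 104726
r = 3589 / √(146 × 104726) = 3589 / 3910.2424 ≈ 0.918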